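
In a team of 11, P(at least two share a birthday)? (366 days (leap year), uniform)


P(all different) = Π(366-i)/366 for i=0..10
= 0.859219
P(match) = 1 - 0.859219 = 0.140781

P ≈ 0.1408 ≈ 14.08%


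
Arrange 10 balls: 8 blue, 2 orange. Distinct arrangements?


10!/(8!×2!) = 45

45


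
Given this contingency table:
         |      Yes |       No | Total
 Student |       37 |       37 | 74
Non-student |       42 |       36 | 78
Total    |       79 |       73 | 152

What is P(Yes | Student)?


P(Yes | Student) = 37/(37+37) = 37/74 = 1/2

P(Yes|Student) = 1/2 ≈ 50.00%


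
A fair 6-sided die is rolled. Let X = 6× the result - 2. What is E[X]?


E[die] = (1+6)/2 = 7/2
E[X] = 6×7/2 - 2 = 19

E[X] = 19


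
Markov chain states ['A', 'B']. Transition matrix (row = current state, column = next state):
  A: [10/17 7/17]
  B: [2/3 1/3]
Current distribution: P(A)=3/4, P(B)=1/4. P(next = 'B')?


P(next=B) = Σᵢ P(now=i)×P(i→B)
= 3/4×7/17 + 1/4×1/3
= 21/68 + 1/12 = 20/51

P = 20/51 ≈ 0.3922


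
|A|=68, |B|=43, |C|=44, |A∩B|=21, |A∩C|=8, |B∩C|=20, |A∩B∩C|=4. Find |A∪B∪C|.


|A∪B∪C| = 68+43+44-21-8-20+4 = 110

|A∪B∪C| = 110


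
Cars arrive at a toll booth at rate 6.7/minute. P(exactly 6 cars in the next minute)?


Poisson(λ=6.7): P(X=6) = e^(-λ)×λ^k/k!
= e^(-6.7) × 6.7^6 / 6!
≈ 0.001230911903 × 90458.382169 / 720 ≈ 0.154648

P(X=6) ≈ 0.154648 ≈ 15.46%


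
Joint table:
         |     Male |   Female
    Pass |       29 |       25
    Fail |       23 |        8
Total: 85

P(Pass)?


P(Pass) = (29+25)/85 = 54/85

P(Pass) = 54/85 ≈ 63.53%


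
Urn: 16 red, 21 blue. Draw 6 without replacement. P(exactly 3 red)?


Hypergeometric: C(16,3)×C(21,3)/C(37,6)
= 560×1330/2324784 = 6650/20757

P(X=3) = 6650/20757 ≈ 32.04%


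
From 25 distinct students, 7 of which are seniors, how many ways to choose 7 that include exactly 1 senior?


Choose 1 of the 7 seniors and 6 of the other 18 students:
C(7,1)×C(18,6) = 7×18564 = 129948

129948


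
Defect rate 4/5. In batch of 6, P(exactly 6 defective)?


Binomial: P(X=6) = C(6,6)×p^6×(1-p)^0
= 1 × 4096/15625 × 1 = 4096/15625

P(X=6) = 4096/15625 ≈ 26.21%


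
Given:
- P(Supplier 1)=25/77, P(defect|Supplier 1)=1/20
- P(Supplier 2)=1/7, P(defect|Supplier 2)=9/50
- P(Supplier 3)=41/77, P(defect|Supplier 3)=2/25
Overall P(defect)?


P(B) = Σ P(B|Aᵢ)×P(Aᵢ)
  1/20×25/77 = 5/308
  9/50×1/7 = 9/350
  2/25×41/77 = 82/1925
Sum = 93/1100

P(defect) = 93/1100 ≈ 8.45%


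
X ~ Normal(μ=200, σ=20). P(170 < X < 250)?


z₁=(170-200)/20=-1.5, z₂=(250-200)/20=2.5
P = Φ(2.5) - Φ(-1.5) = 0.993790 - 0.066807 = 0.926983 ≈ 0.9270

P(170 < X < 250) ≈ 0.9270


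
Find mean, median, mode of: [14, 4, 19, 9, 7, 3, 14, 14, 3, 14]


Sorted: [3, 3, 4, 7, 9, 14, 14, 14, 14, 19]
Mean = 101/10
Median = 23/2
Freq: {14: 4, 4: 1, 19: 1, 9: 1, 7: 1, 3: 2}
Mode: [14]

Mean=101/10, Median=23/2, Mode=14


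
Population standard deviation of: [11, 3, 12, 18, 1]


Mean = 45/5 = 9
  (11-9)²=4
  (3-9)²=36
  (12-9)²=9
  (18-9)²=81
  (1-9)²=64
Σ(x-μ)² = 194
σ² = 194/5

σ = √(194/5) ≈ 6.2290


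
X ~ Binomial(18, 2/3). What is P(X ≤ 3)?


P(X ≤ 3) = Σ P(X=i) for i=0..3
P(X=0) = 1/387420489
P(X=1) = 4/43046721
P(X=2) = 68/43046721
P(X=3) = 2176/129140163
Sum = 7177/387420489

P(X ≤ 3) = 7177/387420489 ≈ 0.00%


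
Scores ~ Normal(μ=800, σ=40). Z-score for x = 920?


z = (x - μ)/σ = (920 - 800)/40 = 3.0

z = 3.0


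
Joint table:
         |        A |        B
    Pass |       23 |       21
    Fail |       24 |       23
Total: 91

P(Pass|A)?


P(Pass|A) = 23/(23+24) = 23/47

P = 23/47 ≈ 48.94%


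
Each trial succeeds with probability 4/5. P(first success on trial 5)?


Geometric: P(X=5) = (1-p)^(k-1)×p = (1/5)^4×4/5 = 4/3125

P(X=5) = 4/3125 ≈ 0.13%


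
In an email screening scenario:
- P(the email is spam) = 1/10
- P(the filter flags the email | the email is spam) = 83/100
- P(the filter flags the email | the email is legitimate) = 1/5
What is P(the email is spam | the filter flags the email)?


Using Bayes' theorem:
P(A|B) = P(B|A)·P(A) / P(B)

P(the filter flags the email) = 83/100 × 1/10 + 1/5 × 9/10
= 83/1000 + 9/50 = 263/1000

P(the email is spam|the filter flags the email) = (83/1000) / (263/1000) = 83/263

P(the email is spam|the filter flags the email) = 83/263 ≈ 31.56%


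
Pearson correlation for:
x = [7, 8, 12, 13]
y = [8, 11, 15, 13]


n=4, Σx=40, Σy=47, Σxy=493, Σx²=426, Σy²=579
r = (4×493 - 40×47)/√((4×426 - 40²)(4×579 - 47²))
= 92/√(104×107) = 92/√11128 ≈ 92/105.4893 ≈ 0.8721

r ≈ 0.8721


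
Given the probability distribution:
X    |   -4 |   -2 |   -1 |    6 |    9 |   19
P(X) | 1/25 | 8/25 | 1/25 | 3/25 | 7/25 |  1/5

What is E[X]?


E[X] = Σ x·P(X=x)
= (-4)×(1/25) + (-2)×(8/25) + (-1)×(1/25) + (6)×(3/25) + (9)×(7/25) + (19)×(1/5)
= 31/5

E[X] = 31/5


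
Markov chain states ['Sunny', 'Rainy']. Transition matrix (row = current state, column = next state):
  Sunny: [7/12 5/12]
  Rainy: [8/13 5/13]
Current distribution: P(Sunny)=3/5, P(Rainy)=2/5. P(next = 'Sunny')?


P(next=Sunny) = Σᵢ P(now=i)×P(i→Sunny)
= 3/5×7/12 + 2/5×8/13
= 7/20 + 16/65 = 31/52

P = 31/52 ≈ 0.5962


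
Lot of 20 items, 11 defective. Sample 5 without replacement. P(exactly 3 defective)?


Hypergeometric: C(11,3)×C(9,2)/C(20,5)
= 165×36/15504 = 495/1292

P(X=3) = 495/1292 ≈ 38.31%


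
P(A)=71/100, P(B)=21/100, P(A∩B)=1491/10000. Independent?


P(A)×P(B) = 1491/10000
P(A∩B) = 1491/10000
Equal ✓ → Independent

Yes, independent


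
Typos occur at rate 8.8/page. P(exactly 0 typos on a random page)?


Poisson(λ=8.8): P(X=0) = e^(-λ)×λ^k/k!
= e^(-8.8) × 8.8^0 / 0!
≈ 0.0001507330751 × 1 / 1 ≈ 0.000151

P(X=0) ≈ 0.000151 ≈ 0.02%


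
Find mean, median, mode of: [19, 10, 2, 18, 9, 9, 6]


Sorted: [2, 6, 9, 9, 10, 18, 19]
Mean = 73/7
Median = 9
Freq: {19: 1, 10: 1, 2: 1, 18: 1, 9: 2, 6: 1}
Mode: [9]

Mean=73/7, Median=9, Mode=9


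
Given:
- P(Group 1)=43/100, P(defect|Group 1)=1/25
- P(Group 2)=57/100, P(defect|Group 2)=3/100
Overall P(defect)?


P(B) = Σ P(B|Aᵢ)×P(Aᵢ)
  1/25×43/100 = 43/2500
  3/100×57/100 = 171/10000
Sum = 343/10000

P(defect) = 343/10000 ≈ 3.43%


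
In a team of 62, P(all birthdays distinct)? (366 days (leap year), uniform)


P(all different) = Π(366-i)/366 for i=0..61
= (366/366)×(365/366)×...×(305/366)
= 0.004156

P ≈ 0.0042 ≈ 0.42%


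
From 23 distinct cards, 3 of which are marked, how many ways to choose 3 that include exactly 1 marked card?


Choose 1 of the 3 marked cards and 2 of the other 20 cards:
C(3,1)×C(20,2) = 3×190 = 570

570


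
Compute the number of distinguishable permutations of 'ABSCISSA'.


Letters: 8, freq: {'A': 2, 'B': 1, 'S': 3, 'C': 1, 'I': 1}
8!/(2!×1!×3!×1!×1!) = 40320/12 = 3360

3360


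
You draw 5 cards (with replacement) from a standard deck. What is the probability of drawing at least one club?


P(not a club) = 39/52 = 3/4
P(none in 5 draws) = (3/4)^5 = 243/1024
P(≥1 club) = 1 - 243/1024 = 781/1024

P = 781/1024 ≈ 76.27%


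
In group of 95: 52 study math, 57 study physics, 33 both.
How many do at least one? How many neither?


|A∪B| = 52+57-33 = 76
Neither = 95-76 = 19

At least one: 76; Neither: 19


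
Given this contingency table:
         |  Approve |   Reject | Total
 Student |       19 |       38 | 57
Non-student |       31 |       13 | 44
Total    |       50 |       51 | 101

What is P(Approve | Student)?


P(Approve | Student) = 19/(19+38) = 19/57 = 1/3

P(Approve|Student) = 1/3 ≈ 33.33%


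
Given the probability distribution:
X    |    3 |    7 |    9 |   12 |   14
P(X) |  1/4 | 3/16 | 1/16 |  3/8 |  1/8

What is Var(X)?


E[X] = 71/8
E[X²] = 95
Var(X) = E[X²] - (E[X])² = 95 - 5041/64 = 1039/64

Var(X) = 1039/64 ≈ 16.2344


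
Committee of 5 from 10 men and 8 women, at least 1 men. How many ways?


Count by #men:
  1M,4W: C(10,1)×C(8,4)=700
  2M,3W: C(10,2)×C(8,3)=2520
  3M,2W: C(10,3)×C(8,2)=3360
  4M,1W: C(10,4)×C(8,1)=1680
  5M,0W: C(10,5)×C(8,0)=252
Total = 8512

8512


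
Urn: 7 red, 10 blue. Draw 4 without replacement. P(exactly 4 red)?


Hypergeometric: C(7,4)×C(10,0)/C(17,4)
= 35×1/2380 = 1/68

P(X=4) = 1/68 ≈ 1.47%


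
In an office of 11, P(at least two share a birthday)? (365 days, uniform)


P(all different) = Π(365-i)/365 for i=0..10
= 0.858859
P(match) = 1 - 0.858859 = 0.141141

P ≈ 0.1411 ≈ 14.11%


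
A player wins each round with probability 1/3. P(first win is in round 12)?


Geometric: P(X=12) = (1-p)^(k-1)×p = (2/3)^11×1/3 = 2048/531441

P(X=12) = 2048/531441 ≈ 0.39%


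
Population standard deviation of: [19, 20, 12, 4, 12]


Mean = 67/5
  (19-67/5)²=784/25
  (20-67/5)²=1089/25
  (12-67/5)²=49/25
  (4-67/5)²=2209/25
  (12-67/5)²=49/25
Σ(x-μ)² = 836/5
σ² = (836/5)/5 = 836/25

σ = √(836/25) ≈ 5.7827


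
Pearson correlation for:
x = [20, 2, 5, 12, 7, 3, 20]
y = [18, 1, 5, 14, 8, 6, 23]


n=7, Σx=69, Σy=75, Σxy=1089, Σx²=1031, Σy²=1175
r = (7×1089 - 69×75)/√((7×1031 - 69²)(7×1175 - 75²))
= 2448/√(2456×2600) = 2448/√6385600 ≈ 2448/2526.9745 ≈ 0.9687

r ≈ 0.9687


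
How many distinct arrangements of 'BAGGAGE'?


Letters: 7, freq: {'B': 1, 'A': 2, 'G': 3, 'E': 1}
7!/(1!×2!×3!×1!) = 5040/12 = 420

420


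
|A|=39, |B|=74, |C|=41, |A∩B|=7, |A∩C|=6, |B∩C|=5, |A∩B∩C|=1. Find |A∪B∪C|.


|A∪B∪C| = 39+74+41-7-6-5+1 = 137

|A∪B∪C| = 137


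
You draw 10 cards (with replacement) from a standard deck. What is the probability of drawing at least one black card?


P(not a black card) = 26/52 = 1/2
P(none in 10 draws) = (1/2)^10 = 1/1024
P(≥1 black card) = 1 - 1/1024 = 1023/1024

P = 1023/1024 ≈ 99.90%


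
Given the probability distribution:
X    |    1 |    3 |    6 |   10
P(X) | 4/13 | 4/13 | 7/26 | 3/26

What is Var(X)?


E[X] = 4
E[X²] = 316/13
Var(X) = E[X²] - (E[X])² = 316/13 - 16 = 108/13

Var(X) = 108/13 ≈ 8.3077


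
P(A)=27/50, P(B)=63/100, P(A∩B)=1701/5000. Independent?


P(A)×P(B) = 1701/5000
P(A∩B) = 1701/5000
Equal ✓ → Independent

Yes, independent


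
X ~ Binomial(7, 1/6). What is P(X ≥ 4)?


P(X ≥ 4) = Σ P(X=i) for i=4..7
P(X=4) = 4375/279936
P(X=5) = 175/93312
P(X=6) = 35/279936
P(X=7) = 1/279936
Sum = 617/34992

P(X ≥ 4) = 617/34992 ≈ 1.76%


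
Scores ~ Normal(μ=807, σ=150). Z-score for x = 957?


z = (x - μ)/σ = (957 - 807)/150 = 1.0

z = 1.0


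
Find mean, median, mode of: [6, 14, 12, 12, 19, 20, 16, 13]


Sorted: [6, 12, 12, 13, 14, 16, 19, 20]
Mean = 112/8 = 14
Median = 27/2
Freq: {6: 1, 14: 1, 12: 2, 19: 1, 20: 1, 16: 1, 13: 1}
Mode: [12]

Mean=14, Median=27/2, Mode=12


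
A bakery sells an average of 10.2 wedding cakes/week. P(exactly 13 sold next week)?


Poisson(λ=10.2): P(X=13) = e^(-λ)×λ^k/k!
= e^(-10.2) × 10.2^13 / 13!
≈ 3.717031868e-05 × 1.29360663045e+13 / 6227020800 ≈ 0.077218

P(X=13) ≈ 0.077218 ≈ 7.72%


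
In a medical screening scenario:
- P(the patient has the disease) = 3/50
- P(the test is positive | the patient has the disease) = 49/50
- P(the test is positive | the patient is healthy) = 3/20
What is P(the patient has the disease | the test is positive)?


Using Bayes' theorem:
P(A|B) = P(B|A)·P(A) / P(B)

P(the test is positive) = 49/50 × 3/50 + 3/20 × 47/50
= 147/2500 + 141/1000 = 999/5000

P(the patient has the disease|the test is positive) = (147/2500) / (999/5000) = 98/333

P(the patient has the disease|the test is positive) = 98/333 ≈ 29.43%


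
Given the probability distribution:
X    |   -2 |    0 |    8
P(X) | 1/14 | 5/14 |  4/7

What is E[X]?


E[X] = Σ x·P(X=x)
= (-2)×(1/14) + (0)×(5/14) + (8)×(4/7)
= 31/7

E[X] = 31/7


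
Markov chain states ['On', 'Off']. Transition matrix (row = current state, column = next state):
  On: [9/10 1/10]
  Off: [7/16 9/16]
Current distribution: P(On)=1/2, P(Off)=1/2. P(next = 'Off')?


P(next=Off) = Σᵢ P(now=i)×P(i→Off)
= 1/2×1/10 + 1/2×9/16
= 1/20 + 9/32 = 53/160

P = 53/160 ≈ 0.3312


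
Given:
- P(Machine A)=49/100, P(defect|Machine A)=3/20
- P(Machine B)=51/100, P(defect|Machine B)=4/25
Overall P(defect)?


P(B) = Σ P(B|Aᵢ)×P(Aᵢ)
  3/20×49/100 = 147/2000
  4/25×51/100 = 51/625
Sum = 1551/10000

P(defect) = 1551/10000 ≈ 15.51%


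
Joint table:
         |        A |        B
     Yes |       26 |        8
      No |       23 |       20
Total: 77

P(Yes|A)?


P(Yes|A) = 26/(26+23) = 26/49

P = 26/49 ≈ 53.06%


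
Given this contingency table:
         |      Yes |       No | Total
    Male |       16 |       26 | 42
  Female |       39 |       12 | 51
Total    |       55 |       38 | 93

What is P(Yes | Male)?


P(Yes | Male) = 16/(16+26) = 16/42 = 8/21

P(Yes|Male) = 8/21 ≈ 38.10%


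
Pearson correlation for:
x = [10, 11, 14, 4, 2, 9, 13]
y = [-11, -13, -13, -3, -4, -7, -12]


n=7, Σx=63, Σy=-63, Σxy=-674, Σx²=687, Σy²=677
r = (7×(-674) - 63×(-63))/√((7×687 - 63²)(7×677 - (-63)²))
= -749/√(840×770) = -749/√646800 ≈ -749/804.2388 ≈ -0.9313

r ≈ -0.9313


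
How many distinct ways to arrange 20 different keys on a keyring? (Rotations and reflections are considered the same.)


Free circular arrangements: rotations and reflections both identified.
(n-1)!/2 = 19!/2 = 121645100408832000/2 = 60822550204416000

60822550204416000


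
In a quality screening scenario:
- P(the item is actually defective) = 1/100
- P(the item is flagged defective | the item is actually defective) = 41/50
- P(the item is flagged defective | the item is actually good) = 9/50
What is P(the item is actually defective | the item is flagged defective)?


Using Bayes' theorem:
P(A|B) = P(B|A)·P(A) / P(B)

P(the item is flagged defective) = 41/50 × 1/100 + 9/50 × 99/100
= 41/5000 + 891/5000 = 233/1250

P(the item is actually defective|the item is flagged defective) = (41/5000) / (233/1250) = 41/932

P(the item is actually defective|the item is flagged defective) = 41/932 ≈ 4.40%


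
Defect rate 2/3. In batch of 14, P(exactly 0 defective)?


Binomial: P(X=0) = C(14,0)×p^0×(1-p)^14
= 1 × 1 × 1/4782969 = 1/4782969

P(X=0) = 1/4782969 ≈ 0.00%


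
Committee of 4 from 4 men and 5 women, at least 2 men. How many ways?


Count by #men:
  2M,2W: C(4,2)×C(5,2)=60
  3M,1W: C(4,3)×C(5,1)=20
  4M,0W: C(4,4)×C(5,0)=1
Total = 81

81


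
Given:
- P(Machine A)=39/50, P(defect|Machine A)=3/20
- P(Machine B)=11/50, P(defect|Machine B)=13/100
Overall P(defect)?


P(B) = Σ P(B|Aᵢ)×P(Aᵢ)
  3/20×39/50 = 117/1000
  13/100×11/50 = 143/5000
Sum = 91/625

P(defect) = 91/625 ≈ 14.56%


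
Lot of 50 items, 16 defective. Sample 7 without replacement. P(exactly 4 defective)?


Hypergeometric: C(16,4)×C(34,3)/C(50,7)
= 1820×5984/99884400 = 1768/16215

P(X=4) = 1768/16215 ≈ 10.90%


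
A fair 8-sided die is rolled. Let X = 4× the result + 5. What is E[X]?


E[die] = (1+8)/2 = 9/2
E[X] = 4×9/2 + 5 = 23

E[X] = 23


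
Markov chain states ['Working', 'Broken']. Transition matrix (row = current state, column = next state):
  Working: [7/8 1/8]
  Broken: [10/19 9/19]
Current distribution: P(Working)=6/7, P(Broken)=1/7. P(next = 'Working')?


P(next=Working) = Σᵢ P(now=i)×P(i→Working)
= 6/7×7/8 + 1/7×10/19
= 3/4 + 10/133 = 439/532

P = 439/532 ≈ 0.8252


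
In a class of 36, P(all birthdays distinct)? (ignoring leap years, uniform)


P(all different) = Π(365-i)/365 for i=0..35
= (365/365)×(364/365)×...×(330/365)
= 0.167818

P ≈ 0.1678 ≈ 16.78%


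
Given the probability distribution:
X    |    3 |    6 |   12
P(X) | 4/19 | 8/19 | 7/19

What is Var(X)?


E[X] = 144/19
E[X²] = 1332/19
Var(X) = E[X²] - (E[X])² = 1332/19 - 20736/361 = 4572/361

Var(X) = 4572/361 ≈ 12.6648


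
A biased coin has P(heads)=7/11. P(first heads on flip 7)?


Geometric: P(X=7) = (1-p)^(k-1)×p = (4/11)^6×7/11 = 28672/19487171

P(X=7) = 28672/19487171 ≈ 0.15%


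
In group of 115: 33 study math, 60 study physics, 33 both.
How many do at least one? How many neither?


|A∪B| = 33+60-33 = 60
Neither = 115-60 = 55

At least one: 60; Neither: 55


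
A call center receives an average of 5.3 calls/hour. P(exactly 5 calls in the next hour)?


Poisson(λ=5.3): P(X=5) = e^(-λ)×λ^k/k!
= e^(-5.3) × 5.3^5 / 5!
≈ 0.004991593907 × 4181.95493 / 120 ≈ 0.173955

P(X=5) ≈ 0.173955 ≈ 17.40%


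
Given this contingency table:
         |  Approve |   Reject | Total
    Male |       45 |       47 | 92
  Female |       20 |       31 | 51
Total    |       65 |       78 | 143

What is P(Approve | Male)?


P(Approve | Male) = 45/(45+47) = 45/92

P(Approve|Male) = 45/92 ≈ 48.91%


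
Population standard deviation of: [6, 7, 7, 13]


Mean = 33/4
  (6-33/4)²=81/16
  (7-33/4)²=25/16
  (7-33/4)²=25/16
  (13-33/4)²=361/16
Σ(x-μ)² = 123/4
σ² = (123/4)/4 = 123/16

σ = √(123/16) ≈ 2.7726


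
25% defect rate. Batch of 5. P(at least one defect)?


P(all good) = (3/4)^5 = 243/1024
P(≥1 defect) = 781/1024

P = 781/1024 ≈ 76.27%


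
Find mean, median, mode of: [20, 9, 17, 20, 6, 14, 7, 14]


Sorted: [6, 7, 9, 14, 14, 17, 20, 20]
Mean = 107/8
Median = 14
Freq: {20: 2, 9: 1, 17: 1, 6: 1, 14: 2, 7: 1}
Mode: [14, 20]

Mean=107/8, Median=14, Mode=[14, 20]


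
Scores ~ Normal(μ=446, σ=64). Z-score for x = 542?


z = (x - μ)/σ = (542 - 446)/64 = 1.5

z = 1.5


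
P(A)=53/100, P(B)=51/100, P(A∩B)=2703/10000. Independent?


P(A)×P(B) = 2703/10000
P(A∩B) = 2703/10000
Equal ✓ → Independent

Yes, independent


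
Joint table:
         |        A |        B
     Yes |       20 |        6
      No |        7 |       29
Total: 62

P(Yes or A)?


P(Yes∨A) = P(Yes) + P(A) - P(Yes∧A)
= (26 + 27 - 20)/62 = 33/62

P = 33/62 ≈ 53.23%


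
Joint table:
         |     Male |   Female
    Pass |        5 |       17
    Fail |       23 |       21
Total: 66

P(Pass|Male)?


P(Pass|Male) = 5/(5+23) = 5/28

P = 5/28 ≈ 17.86%


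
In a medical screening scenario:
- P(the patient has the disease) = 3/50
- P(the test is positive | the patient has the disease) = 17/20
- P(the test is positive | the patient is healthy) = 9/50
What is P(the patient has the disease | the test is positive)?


Using Bayes' theorem:
P(A|B) = P(B|A)·P(A) / P(B)

P(the test is positive) = 17/20 × 3/50 + 9/50 × 47/50
= 51/1000 + 423/2500 = 1101/5000

P(the patient has the disease|the test is positive) = (51/1000) / (1101/5000) = 85/367

P(the patient has the disease|the test is positive) = 85/367 ≈ 23.16%


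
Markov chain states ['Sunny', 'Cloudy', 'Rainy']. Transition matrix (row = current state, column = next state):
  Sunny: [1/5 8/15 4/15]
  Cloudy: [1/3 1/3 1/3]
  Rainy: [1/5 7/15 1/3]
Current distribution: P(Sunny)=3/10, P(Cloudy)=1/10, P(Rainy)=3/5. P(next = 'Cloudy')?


P(next=Cloudy) = Σᵢ P(now=i)×P(i→Cloudy)
= 3/10×8/15 + 1/10×1/3 + 3/5×7/15
= 4/25 + 1/30 + 7/25 = 71/150

P = 71/150 ≈ 0.4733


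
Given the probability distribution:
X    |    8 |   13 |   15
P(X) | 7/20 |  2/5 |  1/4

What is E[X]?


E[X] = Σ x·P(X=x)
= (8)×(7/20) + (13)×(2/5) + (15)×(1/4)
= 47/4

E[X] = 47/4


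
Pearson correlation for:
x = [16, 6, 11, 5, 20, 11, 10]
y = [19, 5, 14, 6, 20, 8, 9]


n=7, Σx=79, Σy=81, Σxy=1096, Σx²=1059, Σy²=1163
r = (7×1096 - 79×81)/√((7×1059 - 79²)(7×1163 - 81²))
= 1273/√(1172×1580) = 1273/√1851760 ≈ 1273/1360.7939 ≈ 0.9355

r ≈ 0.9355


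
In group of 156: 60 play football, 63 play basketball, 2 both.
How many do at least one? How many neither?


|A∪B| = 60+63-2 = 121
Neither = 156-121 = 35

At least one: 121; Neither: 35


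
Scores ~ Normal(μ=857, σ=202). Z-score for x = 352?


z = (x - μ)/σ = (352 - 857)/202 = -2.5

z = -2.5


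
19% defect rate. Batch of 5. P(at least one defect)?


P(all good) = (81/100)^5 = 3486784401/10000000000
P(≥1 defect) = 6513215599/10000000000

P = 6513215599/10000000000 ≈ 65.13%


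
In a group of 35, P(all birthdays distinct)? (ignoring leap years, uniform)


P(all different) = Π(365-i)/365 for i=0..34
= (365/365)×(364/365)×...×(331/365)
= 0.185617

P ≈ 0.1856 ≈ 18.56%


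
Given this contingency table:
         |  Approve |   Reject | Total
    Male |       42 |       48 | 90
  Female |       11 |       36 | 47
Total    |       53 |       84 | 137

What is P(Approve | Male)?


P(Approve | Male) = 42/(42+48) = 42/90 = 7/15

P(Approve|Male) = 7/15 ≈ 46.67%


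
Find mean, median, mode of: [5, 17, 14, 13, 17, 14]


Sorted: [5, 13, 14, 14, 17, 17]
Mean = 80/6 = 40/3
Median = 14
Freq: {5: 1, 17: 2, 14: 2, 13: 1}
Mode: [14, 17]

Mean=40/3, Median=14, Mode=[14, 17]


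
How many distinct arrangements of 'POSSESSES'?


Letters: 9, freq: {'P': 1, 'O': 1, 'S': 5, 'E': 2}
9!/(1!×1!×5!×2!) = 362880/240 = 1512

1512


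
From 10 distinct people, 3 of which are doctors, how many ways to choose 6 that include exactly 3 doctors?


Choose 3 of the 3 doctors and 3 of the other 7 people:
C(3,3)×C(7,3) = 1×35 = 35

35


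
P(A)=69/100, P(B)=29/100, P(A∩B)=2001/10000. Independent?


P(A)×P(B) = 2001/10000
P(A∩B) = 2001/10000
Equal ✓ → Independent

Yes, independent


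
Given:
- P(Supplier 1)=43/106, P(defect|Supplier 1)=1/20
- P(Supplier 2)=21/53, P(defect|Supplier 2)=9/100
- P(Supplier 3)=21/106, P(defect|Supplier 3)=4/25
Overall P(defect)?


P(B) = Σ P(B|Aᵢ)×P(Aᵢ)
  1/20×43/106 = 43/2120
  9/100×21/53 = 189/5300
  4/25×21/106 = 42/1325
Sum = 929/10600

P(defect) = 929/10600 ≈ 8.76%


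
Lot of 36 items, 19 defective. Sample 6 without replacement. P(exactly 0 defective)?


Hypergeometric: C(19,0)×C(17,6)/C(36,6)
= 1×12376/1947792 = 13/2046

P(X=0) = 13/2046 ≈ 0.64%


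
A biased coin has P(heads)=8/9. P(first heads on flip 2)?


Geometric: P(X=2) = (1-p)^(k-1)×p = (1/9)^1×8/9 = 8/81

P(X=2) = 8/81 ≈ 9.88%


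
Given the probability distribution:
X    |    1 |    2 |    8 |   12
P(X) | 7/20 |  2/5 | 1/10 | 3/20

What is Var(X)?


E[X] = 15/4
E[X²] = 599/20
Var(X) = E[X²] - (E[X])² = 599/20 - 225/16 = 1271/80

Var(X) = 1271/80 ≈ 15.8875


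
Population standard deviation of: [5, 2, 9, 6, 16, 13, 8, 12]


Mean = 71/8
  (5-71/8)²=961/64
  (2-71/8)²=3025/64
  (9-71/8)²=1/64
  (6-71/8)²=529/64
  (16-71/8)²=3249/64
  (13-71/8)²=1089/64
  (8-71/8)²=49/64
  (12-71/8)²=625/64
Σ(x-μ)² = 1191/8
σ² = (1191/8)/8 = 1191/64

σ = √(1191/64) ≈ 4.3139


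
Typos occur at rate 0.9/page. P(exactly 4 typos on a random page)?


Poisson(λ=0.9): P(X=4) = e^(-λ)×λ^k/k!
= e^(-0.9) × 0.9^4 / 4!
≈ 0.4065696597 × 0.6561 / 24 ≈ 0.011115

P(X=4) ≈ 0.011115 ≈ 1.11%


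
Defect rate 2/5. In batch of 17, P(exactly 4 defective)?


Binomial: P(X=4) = C(17,4)×p^4×(1-p)^13
= 2380 × 16/625 × 1594323/1220703125 = 12142363968/152587890625

P(X=4) = 12142363968/152587890625 ≈ 7.96%


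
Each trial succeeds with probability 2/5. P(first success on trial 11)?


Geometric: P(X=11) = (1-p)^(k-1)×p = (3/5)^10×2/5 = 118098/48828125

P(X=11) = 118098/48828125 ≈ 0.24%


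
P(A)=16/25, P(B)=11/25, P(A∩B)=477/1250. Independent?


P(A)×P(B) = 176/625
P(A∩B) = 477/1250
Not equal → NOT independent

No, not independent


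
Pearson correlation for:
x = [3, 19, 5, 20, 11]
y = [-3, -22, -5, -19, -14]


n=5, Σx=58, Σy=-63, Σxy=-986, Σx²=916, Σy²=1075
r = (5×(-986) - 58×(-63))/√((5×916 - 58²)(5×1075 - (-63)²))
= -1276/√(1216×1406) = -1276/√1709696 ≈ -1276/1307.5534 ≈ -0.9759

r ≈ -0.9759


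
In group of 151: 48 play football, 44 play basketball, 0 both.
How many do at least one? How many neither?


|A∪B| = 48+44-0 = 92
Neither = 151-92 = 59

At least one: 92; Neither: 59


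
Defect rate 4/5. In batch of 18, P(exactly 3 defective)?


Binomial: P(X=3) = C(18,3)×p^3×(1-p)^15
= 816 × 64/125 × 1/30517578125 = 52224/3814697265625

P(X=3) = 52224/3814697265625 ≈ 0.00%


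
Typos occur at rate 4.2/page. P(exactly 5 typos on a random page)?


Poisson(λ=4.2): P(X=5) = e^(-λ)×λ^k/k!
= e^(-4.2) × 4.2^5 / 5!
≈ 0.01499557682 × 1306.91232 / 120 ≈ 0.163316

P(X=5) ≈ 0.163316 ≈ 16.33%


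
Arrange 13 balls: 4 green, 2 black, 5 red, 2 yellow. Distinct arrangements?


13!/(4!×2!×5!×2!) = 540540

540540


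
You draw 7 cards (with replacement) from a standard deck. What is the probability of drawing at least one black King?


P(not a black King) = 50/52 = 25/26
P(none in 7 draws) = (25/26)^7 = 6103515625/8031810176
P(≥1 black King) = 1 - 6103515625/8031810176 = 1928294551/8031810176

P = 1928294551/8031810176 ≈ 24.01%


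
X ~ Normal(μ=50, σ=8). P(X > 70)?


z = (70-50)/8 = 2.5
P(X > 70) = 1 - P(Z ≤ 2.5) = 1 - 0.9938 = 0.0062

P(X > 70) ≈ 0.0062


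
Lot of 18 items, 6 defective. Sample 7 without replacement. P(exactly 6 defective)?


Hypergeometric: C(6,6)×C(12,1)/C(18,7)
= 1×12/31824 = 1/2652

P(X=6) = 1/2652 ≈ 0.04%


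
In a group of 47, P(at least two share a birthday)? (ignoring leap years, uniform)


P(all different) = Π(365-i)/365 for i=0..46
= 0.045226
P(match) = 1 - 0.045226 = 0.954774

P ≈ 0.9548 ≈ 95.48%


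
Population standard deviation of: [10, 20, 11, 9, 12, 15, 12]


Mean = 89/7
  (10-89/7)²=361/49
  (20-89/7)²=2601/49
  (11-89/7)²=144/49
  (9-89/7)²=676/49
  (12-89/7)²=25/49
  (15-89/7)²=256/49
  (12-89/7)²=25/49
Σ(x-μ)² = 584/7
σ² = (584/7)/7 = 584/49

σ = √(584/49) ≈ 3.4523


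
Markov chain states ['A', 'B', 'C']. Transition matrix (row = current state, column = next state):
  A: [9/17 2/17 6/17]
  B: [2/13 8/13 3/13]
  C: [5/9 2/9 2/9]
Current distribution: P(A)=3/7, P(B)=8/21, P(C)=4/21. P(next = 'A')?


P(next=A) = Σᵢ P(now=i)×P(i→A)
= 3/7×9/17 + 8/21×2/13 + 4/21×5/9
= 27/119 + 16/273 + 20/189 = 2335/5967

P = 2335/5967 ≈ 0.3913


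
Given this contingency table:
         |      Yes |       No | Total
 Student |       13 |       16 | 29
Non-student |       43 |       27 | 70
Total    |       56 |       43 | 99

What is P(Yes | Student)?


P(Yes | Student) = 13/(13+16) = 13/29

P(Yes|Student) = 13/29 ≈ 44.83%


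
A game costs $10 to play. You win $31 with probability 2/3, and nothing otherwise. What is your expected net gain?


E[gain] = (31-10)×2/3 + (-10)×1/3
= 14 - 10/3 = 32/3

Expected net gain = $32/3 ≈ $10.67


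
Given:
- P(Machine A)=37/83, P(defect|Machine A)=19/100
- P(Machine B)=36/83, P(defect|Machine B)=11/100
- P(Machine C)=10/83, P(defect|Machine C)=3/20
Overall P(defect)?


P(B) = Σ P(B|Aᵢ)×P(Aᵢ)
  19/100×37/83 = 703/8300
  11/100×36/83 = 99/2075
  3/20×10/83 = 3/166
Sum = 1249/8300

P(defect) = 1249/8300 ≈ 15.05%


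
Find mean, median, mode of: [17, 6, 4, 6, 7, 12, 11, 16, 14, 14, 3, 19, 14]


Sorted: [3, 4, 6, 6, 7, 11, 12, 14, 14, 14, 16, 17, 19]
Mean = 143/13 = 11
Median = 12
Freq: {17: 1, 6: 2, 4: 1, 7: 1, 12: 1, 11: 1, 16: 1, 14: 3, 3: 1, 19: 1}
Mode: [14]

Mean=11, Median=12, Mode=14


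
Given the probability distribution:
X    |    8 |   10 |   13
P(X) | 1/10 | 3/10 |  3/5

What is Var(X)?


E[X] = 58/5
E[X²] = 689/5
Var(X) = E[X²] - (E[X])² = 689/5 - 3364/25 = 81/25

Var(X) = 81/25 ≈ 3.2400


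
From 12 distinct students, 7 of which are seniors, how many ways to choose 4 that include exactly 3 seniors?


Choose 3 of the 7 seniors and 1 of the other 5 students:
C(7,3)×C(5,1) = 35×5 = 175

175


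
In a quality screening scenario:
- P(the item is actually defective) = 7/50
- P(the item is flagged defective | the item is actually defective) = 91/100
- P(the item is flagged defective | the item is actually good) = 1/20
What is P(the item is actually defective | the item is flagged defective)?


Using Bayes' theorem:
P(A|B) = P(B|A)·P(A) / P(B)

P(the item is flagged defective) = 91/100 × 7/50 + 1/20 × 43/50
= 637/5000 + 43/1000 = 213/1250

P(the item is actually defective|the item is flagged defective) = (637/5000) / (213/1250) = 637/852

P(the item is actually defective|the item is flagged defective) = 637/852 ≈ 74.77%


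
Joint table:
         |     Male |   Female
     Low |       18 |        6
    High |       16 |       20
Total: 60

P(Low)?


P(Low) = (18+6)/60 = 24/60 = 2/5

P(Low) = 2/5 ≈ 40.00%


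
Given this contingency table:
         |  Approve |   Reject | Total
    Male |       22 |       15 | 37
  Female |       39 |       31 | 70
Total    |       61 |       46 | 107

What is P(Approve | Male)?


P(Approve | Male) = 22/(22+15) = 22/37

P(Approve|Male) = 22/37 ≈ 59.46%


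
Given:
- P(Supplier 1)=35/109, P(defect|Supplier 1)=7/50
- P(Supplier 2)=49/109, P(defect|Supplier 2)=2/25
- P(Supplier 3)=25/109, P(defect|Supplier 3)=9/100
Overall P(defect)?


P(B) = Σ P(B|Aᵢ)×P(Aᵢ)
  7/50×35/109 = 49/1090
  2/25×49/109 = 98/2725
  9/100×25/109 = 9/436
Sum = 1107/10900

P(defect) = 1107/10900 ≈ 10.16%


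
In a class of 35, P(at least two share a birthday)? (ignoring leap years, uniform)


P(all different) = Π(365-i)/365 for i=0..34
= 0.185617
P(match) = 1 - 0.185617 = 0.814383

P ≈ 0.8144 ≈ 81.44%


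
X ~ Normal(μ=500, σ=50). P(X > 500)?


z = (500-500)/50 = 0.0
P(X > 500) = 1 - P(Z ≤ 0.0) = 1 - 0.5000 = 0.5000

P(X > 500) ≈ 0.5000


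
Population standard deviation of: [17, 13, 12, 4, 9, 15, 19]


Mean = 89/7
  (17-89/7)²=900/49
  (13-89/7)²=4/49
  (12-89/7)²=25/49
  (4-89/7)²=3721/49
  (9-89/7)²=676/49
  (15-89/7)²=256/49
  (19-89/7)²=1936/49
Σ(x-μ)² = 1074/7
σ² = (1074/7)/7 = 1074/49

σ = √(1074/49) ≈ 4.6817


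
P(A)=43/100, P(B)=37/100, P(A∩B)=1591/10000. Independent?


P(A)×P(B) = 1591/10000
P(A∩B) = 1591/10000
Equal ✓ → Independent

Yes, independent


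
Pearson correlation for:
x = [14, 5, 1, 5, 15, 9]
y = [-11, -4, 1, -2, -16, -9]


n=6, Σx=49, Σy=-41, Σxy=-504, Σx²=553, Σy²=479
r = (6×(-504) - 49×(-41))/√((6×553 - 49²)(6×479 - (-41)²))
= -1015/√(917×1193) = -1015/√1093981 ≈ -1015/1045.9355 ≈ -0.9704

r ≈ -0.9704


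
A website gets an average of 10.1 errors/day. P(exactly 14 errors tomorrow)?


Poisson(λ=10.1): P(X=14) = e^(-λ)×λ^k/k!
= e^(-10.1) × 10.1^14 / 14!
≈ 4.107955523e-05 × 1.14947421324e+14 / 87178291200 ≈ 0.054165

P(X=14) ≈ 0.054165 ≈ 5.42%


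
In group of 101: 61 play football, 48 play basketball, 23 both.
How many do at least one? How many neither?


|A∪B| = 61+48-23 = 86
Neither = 101-86 = 15

At least one: 86; Neither: 15


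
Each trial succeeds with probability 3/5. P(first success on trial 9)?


Geometric: P(X=9) = (1-p)^(k-1)×p = (2/5)^8×3/5 = 768/1953125

P(X=9) = 768/1953125 ≈ 0.04%


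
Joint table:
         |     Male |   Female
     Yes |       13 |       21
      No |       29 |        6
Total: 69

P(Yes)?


P(Yes) = (13+21)/69 = 34/69

P(Yes) = 34/69 ≈ 49.28%


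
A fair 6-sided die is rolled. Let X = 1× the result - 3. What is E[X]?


E[die] = (1+6)/2 = 7/2
E[X] = 1×7/2 - 3 = 1/2

E[X] = 1/2


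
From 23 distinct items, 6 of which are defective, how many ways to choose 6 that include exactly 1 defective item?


Choose 1 of the 6 defective items and 5 of the other 17 items:
C(6,1)×C(17,5) = 6×6188 = 37128

37128


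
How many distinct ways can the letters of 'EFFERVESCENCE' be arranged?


Letters: 13, freq: {'E': 5, 'F': 2, 'R': 1, 'V': 1, 'S': 1, 'C': 2, 'N': 1}
13!/(5!×2!×1!×1!×1!×2!×1!) = 6227020800/480 = 12972960

12972960


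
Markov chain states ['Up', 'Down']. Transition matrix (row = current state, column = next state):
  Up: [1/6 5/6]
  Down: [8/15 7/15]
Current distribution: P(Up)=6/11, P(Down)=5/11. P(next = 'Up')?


P(next=Up) = Σᵢ P(now=i)×P(i→Up)
= 6/11×1/6 + 5/11×8/15
= 1/11 + 8/33 = 1/3

P = 1/3 ≈ 0.3333


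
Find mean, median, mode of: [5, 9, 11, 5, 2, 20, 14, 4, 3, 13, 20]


Sorted: [2, 3, 4, 5, 5, 9, 11, 13, 14, 20, 20]
Mean = 106/11
Median = 9
Freq: {5: 2, 9: 1, 11: 1, 2: 1, 20: 2, 14: 1, 4: 1, 3: 1, 13: 1}
Mode: [5, 20]

Mean=106/11, Median=9, Mode=[5, 20]


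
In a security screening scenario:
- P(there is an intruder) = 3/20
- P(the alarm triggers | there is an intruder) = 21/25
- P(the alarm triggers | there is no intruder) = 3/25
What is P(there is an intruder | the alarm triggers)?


Using Bayes' theorem:
P(A|B) = P(B|A)·P(A) / P(B)

P(the alarm triggers) = 21/25 × 3/20 + 3/25 × 17/20
= 63/500 + 51/500 = 57/250

P(there is an intruder|the alarm triggers) = (63/500) / (57/250) = 21/38

P(there is an intruder|the alarm triggers) = 21/38 ≈ 55.26%


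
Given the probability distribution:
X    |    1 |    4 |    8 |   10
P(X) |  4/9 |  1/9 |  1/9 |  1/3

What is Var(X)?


E[X] = 46/9
E[X²] = 128/3
Var(X) = E[X²] - (E[X])² = 128/3 - 2116/81 = 1340/81

Var(X) = 1340/81 ≈ 16.5432


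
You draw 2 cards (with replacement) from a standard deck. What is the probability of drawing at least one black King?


P(not a black King) = 50/52 = 25/26
P(none in 2 draws) = (25/26)^2 = 625/676
P(≥1 black King) = 1 - 625/676 = 51/676

P = 51/676 ≈ 7.54%


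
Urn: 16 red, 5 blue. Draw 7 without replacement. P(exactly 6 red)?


Hypergeometric: C(16,6)×C(5,1)/C(21,7)
= 8008×5/116280 = 1001/2907

P(X=6) = 1001/2907 ≈ 34.43%


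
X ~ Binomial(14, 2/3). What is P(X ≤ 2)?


P(X ≤ 2) = Σ P(X=i) for i=0..2
P(X=0) = 1/4782969
P(X=1) = 28/4782969
P(X=2) = 364/4782969
Sum = 131/1594323

P(X ≤ 2) = 131/1594323 ≈ 0.01%


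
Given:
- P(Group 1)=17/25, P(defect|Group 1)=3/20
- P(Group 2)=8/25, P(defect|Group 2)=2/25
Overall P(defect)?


P(B) = Σ P(B|Aᵢ)×P(Aᵢ)
  3/20×17/25 = 51/500
  2/25×8/25 = 16/625
Sum = 319/2500

P(defect) = 319/2500 ≈ 12.76%


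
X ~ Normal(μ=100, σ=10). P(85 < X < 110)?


z₁=(85-100)/10=-1.5, z₂=(110-100)/10=1.0
P = Φ(1.0) - Φ(-1.5) = 0.841345 - 0.066807 = 0.774538 ≈ 0.7745

P(85 < X < 110) ≈ 0.7745


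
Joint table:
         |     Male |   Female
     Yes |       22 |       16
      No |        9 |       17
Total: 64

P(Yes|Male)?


P(Yes|Male) = 22/(22+9) = 22/31

P = 22/31 ≈ 70.97%


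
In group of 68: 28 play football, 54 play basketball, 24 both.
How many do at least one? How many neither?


|A∪B| = 28+54-24 = 58
Neither = 68-58 = 10

At least one: 58; Neither: 10


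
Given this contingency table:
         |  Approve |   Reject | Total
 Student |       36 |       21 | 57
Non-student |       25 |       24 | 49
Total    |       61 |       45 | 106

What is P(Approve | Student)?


P(Approve | Student) = 36/(36+21) = 36/57 = 12/19

P(Approve|Student) = 12/19 ≈ 63.16%


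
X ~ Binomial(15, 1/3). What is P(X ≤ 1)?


P(X ≤ 1) = Σ P(X=i) for i=0..1
P(X=0) = 32768/14348907
P(X=1) = 81920/4782969
Sum = 278528/14348907

P(X ≤ 1) = 278528/14348907 ≈ 1.94%


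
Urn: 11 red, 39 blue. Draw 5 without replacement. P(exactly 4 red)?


Hypergeometric: C(11,4)×C(39,1)/C(50,5)
= 330×39/2118760 = 1287/211876

P(X=4) = 1287/211876 ≈ 0.61%


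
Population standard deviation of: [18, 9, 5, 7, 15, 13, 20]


Mean = 87/7
  (18-87/7)²=1521/49
  (9-87/7)²=576/49
  (5-87/7)²=2704/49
  (7-87/7)²=1444/49
  (15-87/7)²=324/49
  (13-87/7)²=16/49
  (20-87/7)²=2809/49
Σ(x-μ)² = 1342/7
σ² = (1342/7)/7 = 1342/49

σ = √(1342/49) ≈ 5.2333


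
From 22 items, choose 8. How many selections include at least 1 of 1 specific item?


Complement: C(22,8) - C(21,8) = 319770 - 203490 = 116280

116280


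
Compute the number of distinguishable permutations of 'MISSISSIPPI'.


Letters: 11, freq: {'M': 1, 'I': 4, 'S': 4, 'P': 2}
11!/(1!×4!×4!×2!) = 39916800/1152 = 34650

34650


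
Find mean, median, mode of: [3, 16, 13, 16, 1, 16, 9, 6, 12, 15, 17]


Sorted: [1, 3, 6, 9, 12, 13, 15, 16, 16, 16, 17]
Mean = 124/11
Median = 13
Freq: {3: 1, 16: 3, 13: 1, 1: 1, 9: 1, 6: 1, 12: 1, 15: 1, 17: 1}
Mode: [16]

Mean=124/11, Median=13, Mode=16


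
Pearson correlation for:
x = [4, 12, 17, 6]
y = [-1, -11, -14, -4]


n=4, Σx=39, Σy=-30, Σxy=-398, Σx²=485, Σy²=334
r = (4×(-398) - 39×(-30))/√((4×485 - 39²)(4×334 - (-30)²))
= -422/√(419×436) = -422/√182684 ≈ -422/427.4155 ≈ -0.9873

r ≈ -0.9873


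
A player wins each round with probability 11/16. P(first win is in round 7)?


Geometric: P(X=7) = (1-p)^(k-1)×p = (5/16)^6×11/16 = 171875/268435456

P(X=7) = 171875/268435456 ≈ 0.06%


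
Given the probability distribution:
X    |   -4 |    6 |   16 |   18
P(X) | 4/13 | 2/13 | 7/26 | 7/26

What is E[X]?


E[X] = Σ x·P(X=x)
= (-4)×(4/13) + (6)×(2/13) + (16)×(7/26) + (18)×(7/26)
= 115/13

E[X] = 115/13


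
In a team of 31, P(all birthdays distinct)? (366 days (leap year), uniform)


P(all different) = Π(366-i)/366 for i=0..30
= (366/366)×(365/366)×...×(336/366)
= 0.270541

P ≈ 0.2705 ≈ 27.05%


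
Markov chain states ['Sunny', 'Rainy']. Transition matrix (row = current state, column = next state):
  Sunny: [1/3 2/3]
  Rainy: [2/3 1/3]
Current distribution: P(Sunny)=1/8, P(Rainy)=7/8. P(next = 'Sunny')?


P(next=Sunny) = Σᵢ P(now=i)×P(i→Sunny)
= 1/8×1/3 + 7/8×2/3
= 1/24 + 7/12 = 5/8

P = 5/8 ≈ 0.6250


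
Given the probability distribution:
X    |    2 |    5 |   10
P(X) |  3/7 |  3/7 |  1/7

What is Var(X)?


E[X] = 31/7
E[X²] = 187/7
Var(X) = E[X²] - (E[X])² = 187/7 - 961/49 = 348/49

Var(X) = 348/49 ≈ 7.1020


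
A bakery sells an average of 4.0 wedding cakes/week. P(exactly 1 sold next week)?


Poisson(λ=4.0): P(X=1) = e^(-λ)×λ^k/k!
= e^(-4.0) × 4.0^1 / 1!
≈ 0.01831563889 × 4 / 1 ≈ 0.073263

P(X=1) ≈ 0.073263 ≈ 7.33%


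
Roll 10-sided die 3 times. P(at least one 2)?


P(no 2)^3 = (9/10)^3 = 729/1000
P(≥1) = 1 - 729/1000 = 271/1000

P = 271/1000 ≈ 27.10%


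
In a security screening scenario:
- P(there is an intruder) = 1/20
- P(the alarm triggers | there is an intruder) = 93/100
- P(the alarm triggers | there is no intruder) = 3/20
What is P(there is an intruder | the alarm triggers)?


Using Bayes' theorem:
P(A|B) = P(B|A)·P(A) / P(B)

P(the alarm triggers) = 93/100 × 1/20 + 3/20 × 19/20
= 93/2000 + 57/400 = 189/1000

P(there is an intruder|the alarm triggers) = (93/2000) / (189/1000) = 31/126

P(there is an intruder|the alarm triggers) = 31/126 ≈ 24.60%


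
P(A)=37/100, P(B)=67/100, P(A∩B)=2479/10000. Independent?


P(A)×P(B) = 2479/10000
P(A∩B) = 2479/10000
Equal ✓ → Independent

Yes, independent


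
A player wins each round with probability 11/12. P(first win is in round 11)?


Geometric: P(X=11) = (1-p)^(k-1)×p = (1/12)^10×11/12 = 11/743008370688

P(X=11) = 11/743008370688 ≈ 0.00%


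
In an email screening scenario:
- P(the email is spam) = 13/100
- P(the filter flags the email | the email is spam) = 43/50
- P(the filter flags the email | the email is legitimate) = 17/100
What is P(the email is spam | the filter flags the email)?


Using Bayes' theorem:
P(A|B) = P(B|A)·P(A) / P(B)

P(the filter flags the email) = 43/50 × 13/100 + 17/100 × 87/100
= 559/5000 + 1479/10000 = 2597/10000

P(the email is spam|the filter flags the email) = (559/5000) / (2597/10000) = 1118/2597

P(the email is spam|the filter flags the email) = 1118/2597 ≈ 43.05%


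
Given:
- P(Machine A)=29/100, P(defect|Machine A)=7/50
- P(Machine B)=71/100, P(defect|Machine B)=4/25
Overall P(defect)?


P(B) = Σ P(B|Aᵢ)×P(Aᵢ)
  7/50×29/100 = 203/5000
  4/25×71/100 = 71/625
Sum = 771/5000

P(defect) = 771/5000 ≈ 15.42%
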